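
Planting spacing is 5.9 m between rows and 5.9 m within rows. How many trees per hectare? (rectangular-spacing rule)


Formula: TPH = 10000 m^2/ha / (spacing_x * spacing_y)
Area per tree = 5.9 m * 5.9 m = 34.81 m^2
TPH = 10000 / 34.81 = 287 trees/ha

287


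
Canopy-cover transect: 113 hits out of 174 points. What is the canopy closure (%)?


Formula: Canopy closure = covered points / total points * 100
Closure = 113 / 174 * 100
Closure = 0.6494 * 100 = 64.9%

64.9


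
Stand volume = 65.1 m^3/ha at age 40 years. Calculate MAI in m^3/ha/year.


Formula: MAI = Total Volume / Stand Age
MAI = 65.1 m^3/ha / 40 years
MAI = 1.63 m^3/ha/year

1.63


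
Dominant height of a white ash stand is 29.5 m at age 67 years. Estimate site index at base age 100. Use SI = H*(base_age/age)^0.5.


Formula: SI = H_dom * (base_age / age)^0.5
Age ratio = 100 / 67 = 1.49254
sqrt(age_ratio) = 1.22169
SI = 29.5 * 1.22169 = 36.0 m

36.0


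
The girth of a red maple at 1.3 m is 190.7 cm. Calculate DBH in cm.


Formula: DBH = C / pi
DBH = 190.7 / pi
pi = 3.14159...
DBH = 60.7 cm

60.7


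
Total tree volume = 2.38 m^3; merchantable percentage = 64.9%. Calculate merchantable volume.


Formula: MV = V_total * (merchantable_pct / 100)
Merchantable fraction = 64.9% / 100 = 0.649
MV = 2.38 m^3 * 0.649 = 1.545 m^3

1.545


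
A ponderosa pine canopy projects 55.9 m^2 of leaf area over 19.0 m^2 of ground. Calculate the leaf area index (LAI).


Formula: LAI = total leaf area / ground area  (dimensionless)
LAI = 55.9 m^2 / 19.0 m^2
LAI = 2.94

2.94


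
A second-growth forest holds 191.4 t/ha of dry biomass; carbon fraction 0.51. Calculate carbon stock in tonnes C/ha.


Formula: Carbon Stock = Biomass * Carbon Fraction
C = 191.4 t/ha * 0.51
C = 97.6 t C/ha

97.6


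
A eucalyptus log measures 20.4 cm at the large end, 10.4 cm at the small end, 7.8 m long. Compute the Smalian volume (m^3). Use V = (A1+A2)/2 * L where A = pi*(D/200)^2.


Smalian: V = (A1 + A2)/2 * L,  A = pi*(D/200)^2
A1 = pi*(20.4/200)^2 = 0.032685 m^2
A2 = pi*(10.4/200)^2 = 0.008495 m^2
V = (0.032685+0.008495)/2*7.8 = 0.1606 m^3

0.1606


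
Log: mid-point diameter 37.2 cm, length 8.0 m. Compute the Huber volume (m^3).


Huber: V = Am * L,  Am = pi*(Dm/200)^2
Am = pi*(37.2/200)^2 = 0.108687 m^2
V = 0.108687*8.0 = 0.8695 m^3

0.8695


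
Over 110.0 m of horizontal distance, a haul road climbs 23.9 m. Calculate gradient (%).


Formula: Gradient = rise / run * 100
Gradient = 23.9 / 110.0 * 100 = 21.7%

21.7


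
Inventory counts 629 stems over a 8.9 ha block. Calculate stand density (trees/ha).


Formula: Stand Density = N_trees / Area_ha
Density = 629 trees / 8.9 ha
Density = 71 trees/ha

71


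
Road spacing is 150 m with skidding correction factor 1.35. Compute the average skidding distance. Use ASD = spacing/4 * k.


Formula: ASD = (spacing / 4) * correction
Uncorrected distance = spacing / 4 = 150 / 4 = 37.5 m
ASD = 37.5 * 1.35 = 51 m

51


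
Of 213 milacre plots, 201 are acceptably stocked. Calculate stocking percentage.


Formula: Stocking % = stocked plots / total plots * 100
Stocking = 201 / 213 * 100
Stocking = 0.9437 * 100 = 94.4%

94.4


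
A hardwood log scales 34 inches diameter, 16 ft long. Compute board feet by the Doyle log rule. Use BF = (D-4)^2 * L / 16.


Doyle: BF = (D - 4)^2 * L / 16
Adjusted diameter = 34 - 4 = 30 in
(D-4)^2 = 30^2 = 900
BF = 900 * 16 / 16 = 900 BF

900


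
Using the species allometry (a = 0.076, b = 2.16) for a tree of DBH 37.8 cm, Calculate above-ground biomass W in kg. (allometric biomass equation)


Formula: W = a * DBH^b  (allometric power law)
DBH^b = 37.8^2.16 = 2554.9493
W = 0.076 * 2554.9493 = 194.2 kg

194.2


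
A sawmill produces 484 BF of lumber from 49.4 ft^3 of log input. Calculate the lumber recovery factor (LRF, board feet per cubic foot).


Formula: LRF = Lumber Output (BF) / Log Input (ft^3)
LRF = 484 BF / 49.4 ft^3
LRF = 9.8 BF/ft^3

9.8


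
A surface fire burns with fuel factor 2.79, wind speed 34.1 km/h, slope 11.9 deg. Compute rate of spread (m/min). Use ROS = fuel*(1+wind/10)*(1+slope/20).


Formula: ROS = fuel * (1 + wind/10) * (1 + slope/20)
Wind factor = 1 + 34.1/10 = 4.41
Slope factor = 1 + 11.9/20 = 1.595
ROS = 2.79 * 4.41 * 1.595 = 19.62 m/min

19.62


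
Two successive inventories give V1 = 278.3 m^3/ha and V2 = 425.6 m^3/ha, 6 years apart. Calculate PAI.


Formula: PAI = (V_T2 - V_T1) / (T2 - T1)
Volume increment = 425.6 - 278.3 = 147.3 m^3/ha
PAI = 147.3 / 6 = 24.55 m^3/ha/year

24.55


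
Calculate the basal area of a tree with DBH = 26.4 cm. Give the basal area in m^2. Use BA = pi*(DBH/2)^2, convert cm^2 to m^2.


Formula: BA = pi * (DBH/2)^2 / 10000  (cm^2 to m^2)
Radius = DBH/2 = 26.4/2 = 13.2 cm
BA = pi * 13.2^2 / 10000
   = 547.3911 cm^2 / 10000
   = 0.0547 m^2

0.0547


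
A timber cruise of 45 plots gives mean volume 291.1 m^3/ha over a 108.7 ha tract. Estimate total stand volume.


Formula: Total Volume = Mean Volume per ha * Total Area
Total Volume = 291.1 m^3/ha * 108.7 ha
Total Volume = 31643 m^3

31643


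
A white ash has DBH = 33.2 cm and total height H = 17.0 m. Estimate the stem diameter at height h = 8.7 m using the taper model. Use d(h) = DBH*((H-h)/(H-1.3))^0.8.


Taper: d(h) = DBH * ((H - h) / (H - 1.3))^0.8
Numerator = H - h = 17.0 - 8.7 = 8.3 m
Denominator = H - 1.3 = 17.0 - 1.3 = 15.7 m
Ratio = 8.3 / 15.7 = 0.52866
d = 33.2 * 0.52866^0.8 = 19.9 cm

19.9


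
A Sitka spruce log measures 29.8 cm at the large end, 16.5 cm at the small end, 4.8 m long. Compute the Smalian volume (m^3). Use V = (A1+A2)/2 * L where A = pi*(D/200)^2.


Smalian: V = (A1 + A2)/2 * L,  A = pi*(D/200)^2
A1 = pi*(29.8/200)^2 = 0.069746 m^2
A2 = pi*(16.5/200)^2 = 0.021382 m^2
V = (0.069746+0.021382)/2*4.8 = 0.2187 m^3

0.2187


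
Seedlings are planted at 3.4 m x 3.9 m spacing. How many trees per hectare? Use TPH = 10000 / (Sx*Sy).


Formula: TPH = 10000 m^2/ha / (spacing_x * spacing_y)
Area per tree = 3.4 m * 3.9 m = 13.26 m^2
TPH = 10000 / 13.26 = 754 trees/ha

754


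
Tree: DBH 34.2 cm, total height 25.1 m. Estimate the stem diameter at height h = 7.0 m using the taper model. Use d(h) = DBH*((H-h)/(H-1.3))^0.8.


Taper: d(h) = DBH * ((H - h) / (H - 1.3))^0.8
Numerator = H - h = 25.1 - 7.0 = 18.1 m
Denominator = H - 1.3 = 25.1 - 1.3 = 23.8 m
Ratio = 18.1 / 23.8 = 0.7605
d = 34.2 * 0.7605^0.8 = 27.5 cm

27.5


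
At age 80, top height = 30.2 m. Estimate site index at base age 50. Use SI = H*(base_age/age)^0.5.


Formula: SI = H_dom * (base_age / age)^0.5
Age ratio = 50 / 80 = 0.625
sqrt(age_ratio) = 0.79057
SI = 30.2 * 0.79057 = 23.9 m

23.9


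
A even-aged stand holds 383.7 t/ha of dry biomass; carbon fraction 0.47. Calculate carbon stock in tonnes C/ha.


Formula: Carbon Stock = Biomass * Carbon Fraction
C = 383.7 t/ha * 0.47
C = 180.3 t C/ha

180.3


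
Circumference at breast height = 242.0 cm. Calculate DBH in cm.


Formula: DBH = C / pi
DBH = 242.0 / pi
pi = 3.14159...
DBH = 77.0 cm

77.0


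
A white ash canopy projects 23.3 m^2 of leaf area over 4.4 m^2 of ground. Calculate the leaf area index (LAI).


Formula: LAI = total leaf area / ground area  (dimensionless)
LAI = 23.3 m^2 / 4.4 m^2
LAI = 5.3

5.3


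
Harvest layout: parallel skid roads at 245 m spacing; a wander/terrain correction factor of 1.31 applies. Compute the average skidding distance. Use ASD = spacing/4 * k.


Formula: ASD = (spacing / 4) * correction
Uncorrected distance = spacing / 4 = 245 / 4 = 61.25 m
ASD = 61.25 * 1.31 = 80 m

80


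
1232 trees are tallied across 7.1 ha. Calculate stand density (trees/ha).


Formula: Stand Density = N_trees / Area_ha
Density = 1232 trees / 7.1 ha
Density = 174 trees/ha

174


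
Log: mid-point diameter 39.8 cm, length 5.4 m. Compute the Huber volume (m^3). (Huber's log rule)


Huber: V = Am * L,  Am = pi*(Dm/200)^2
Am = pi*(39.8/200)^2 = 0.12441 m^2
V = 0.12441*5.4 = 0.6718 m^3

0.6718


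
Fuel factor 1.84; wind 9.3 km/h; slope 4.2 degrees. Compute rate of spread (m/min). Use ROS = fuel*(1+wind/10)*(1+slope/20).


Formula: ROS = fuel * (1 + wind/10) * (1 + slope/20)
Wind factor = 1 + 9.3/10 = 1.93
Slope factor = 1 + 4.2/20 = 1.21
ROS = 1.84 * 1.93 * 1.21 = 4.3 m/min

4.3


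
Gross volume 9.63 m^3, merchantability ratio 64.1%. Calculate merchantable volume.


Formula: MV = V_total * (merchantable_pct / 100)
Merchantable fraction = 64.1% / 100 = 0.641
MV = 9.63 m^3 * 0.641 = 6.173 m^3

6.173


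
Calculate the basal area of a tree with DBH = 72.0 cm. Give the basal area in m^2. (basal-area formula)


Formula: BA = pi * (DBH/2)^2 / 10000  (cm^2 to m^2)
Radius = DBH/2 = 72.0/2 = 36.0 cm
BA = pi * 36.0^2 / 10000
   = 4071.5041 cm^2 / 10000
   = 0.4072 m^2

0.4072


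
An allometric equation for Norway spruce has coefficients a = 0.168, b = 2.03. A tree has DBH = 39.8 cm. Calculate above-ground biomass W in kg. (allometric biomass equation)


Formula: W = a * DBH^b  (allometric power law)
DBH^b = 39.8^2.03 = 1769.1418
W = 0.168 * 1769.1418 = 297.2 kg

297.2


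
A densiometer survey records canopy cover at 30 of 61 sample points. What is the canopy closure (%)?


Formula: Canopy closure = covered points / total points * 100
Closure = 30 / 61 * 100
Closure = 0.4918 * 100 = 49.2%

49.2


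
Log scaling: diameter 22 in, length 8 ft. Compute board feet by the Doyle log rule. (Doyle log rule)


Doyle: BF = (D - 4)^2 * L / 16
Adjusted diameter = 22 - 4 = 18 in
(D-4)^2 = 18^2 = 324
BF = 324 * 8 / 16 = 162 BF

162


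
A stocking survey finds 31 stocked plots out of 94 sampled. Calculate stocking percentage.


Formula: Stocking % = stocked plots / total plots * 100
Stocking = 31 / 94 * 100
Stocking = 0.3298 * 100 = 33.0%

33.0


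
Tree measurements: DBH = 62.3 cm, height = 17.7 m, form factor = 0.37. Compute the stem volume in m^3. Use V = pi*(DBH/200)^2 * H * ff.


Formula: V = pi * (DBH/200)^2 * H * ff
Radius = DBH/200 = 62.3/200 = 0.3115 m
Radius^2 = 0.3115^2 = 0.09703225 m^2
V = pi * 0.09703225 * 17.7 * 0.37
V = 1.996 m^3

1.996


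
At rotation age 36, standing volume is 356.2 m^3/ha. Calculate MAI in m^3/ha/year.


Formula: MAI = Total Volume / Stand Age
MAI = 356.2 m^3/ha / 36 years
MAI = 9.89 m^3/ha/year

9.89


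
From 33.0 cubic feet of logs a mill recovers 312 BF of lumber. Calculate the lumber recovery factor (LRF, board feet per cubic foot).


Formula: LRF = Lumber Output (BF) / Log Input (ft^3)
LRF = 312 BF / 33.0 ft^3
LRF = 9.45 BF/ft^3

9.45


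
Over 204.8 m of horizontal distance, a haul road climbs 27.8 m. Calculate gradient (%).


Formula: Gradient = rise / run * 100
Gradient = 27.8 / 204.8 * 100 = 13.6%

13.6


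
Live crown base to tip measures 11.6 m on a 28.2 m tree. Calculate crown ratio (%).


Formula: Crown Ratio = (Crown Length / Total Height) * 100
CR = (11.6 m / 28.2 m) * 100
CR = 0.4113 * 100 = 41.1%

41.1


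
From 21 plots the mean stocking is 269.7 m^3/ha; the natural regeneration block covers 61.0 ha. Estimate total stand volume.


Formula: Total Volume = Mean Volume per ha * Total Area
Total Volume = 269.7 m^3/ha * 61.0 ha
Total Volume = 16452 m^3

16452


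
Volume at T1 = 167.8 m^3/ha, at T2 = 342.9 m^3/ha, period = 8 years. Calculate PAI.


Formula: PAI = (V_T2 - V_T1) / (T2 - T1)
Volume increment = 342.9 - 167.8 = 175.1 m^3/ha
PAI = 175.1 / 8 = 21.89 m^3/ha/year

21.89


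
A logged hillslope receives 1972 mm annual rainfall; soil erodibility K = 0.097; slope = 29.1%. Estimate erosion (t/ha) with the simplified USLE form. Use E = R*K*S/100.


Formula: E = R * K * S / 100  (simplified USLE)
R * K = 1972 * 0.097 = 191.284
E = 191.284 * 29.1 / 100 = 55.66 t/ha

55.66


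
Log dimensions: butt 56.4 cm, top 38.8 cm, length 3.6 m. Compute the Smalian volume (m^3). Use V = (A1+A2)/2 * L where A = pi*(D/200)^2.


Smalian: V = (A1 + A2)/2 * L,  A = pi*(D/200)^2
A1 = pi*(56.4/200)^2 = 0.249832 m^2
A2 = pi*(38.8/200)^2 = 0.118237 m^2
V = (0.249832+0.118237)/2*3.6 = 0.6625 m^3

0.6625


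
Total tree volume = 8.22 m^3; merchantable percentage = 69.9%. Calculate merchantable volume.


Formula: MV = V_total * (merchantable_pct / 100)
Merchantable fraction = 69.9% / 100 = 0.699
MV = 8.22 m^3 * 0.699 = 5.746 m^3

5.746


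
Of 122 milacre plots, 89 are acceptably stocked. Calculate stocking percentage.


Formula: Stocking % = stocked plots / total plots * 100
Stocking = 89 / 122 * 100
Stocking = 0.7295 * 100 = 73.0%

73.0


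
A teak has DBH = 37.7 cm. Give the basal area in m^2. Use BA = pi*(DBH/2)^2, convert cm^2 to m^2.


Formula: BA = pi * (DBH/2)^2 / 10000  (cm^2 to m^2)
Radius = DBH/2 = 37.7/2 = 18.85 cm
BA = pi * 18.85^2 / 10000
   = 1116.2786 cm^2 / 10000
   = 0.1116 m^2

0.1116


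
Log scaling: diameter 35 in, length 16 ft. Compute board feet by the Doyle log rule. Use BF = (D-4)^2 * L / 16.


Doyle: BF = (D - 4)^2 * L / 16
Adjusted diameter = 35 - 4 = 31 in
(D-4)^2 = 31^2 = 961
BF = 961 * 16 / 16 = 961 BF

961


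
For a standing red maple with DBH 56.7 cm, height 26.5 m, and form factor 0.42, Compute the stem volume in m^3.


Formula: V = pi * (DBH/200)^2 * H * ff
Radius = DBH/200 = 56.7/200 = 0.2835 m
Radius^2 = 0.2835^2 = 0.08037225 m^2
V = pi * 0.08037225 * 26.5 * 0.42
V = 2.81 m^3

2.81


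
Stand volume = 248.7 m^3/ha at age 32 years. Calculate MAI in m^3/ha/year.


Formula: MAI = Total Volume / Stand Age
MAI = 248.7 m^3/ha / 32 years
MAI = 7.77 m^3/ha/year

7.77


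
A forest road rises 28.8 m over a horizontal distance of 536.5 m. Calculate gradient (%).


Formula: Gradient = rise / run * 100
Gradient = 28.8 / 536.5 * 100 = 5.4%

5.4


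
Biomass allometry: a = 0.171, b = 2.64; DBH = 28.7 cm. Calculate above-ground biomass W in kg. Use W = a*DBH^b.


Formula: W = a * DBH^b  (allometric power law)
DBH^b = 28.7^2.64 = 7060.057
W = 0.171 * 7060.057 = 1207.3 kg

1207.3


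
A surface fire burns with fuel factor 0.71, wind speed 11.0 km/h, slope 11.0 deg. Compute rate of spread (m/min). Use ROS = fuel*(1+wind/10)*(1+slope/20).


Formula: ROS = fuel * (1 + wind/10) * (1 + slope/20)
Wind factor = 1 + 11.0/10 = 2.1
Slope factor = 1 + 11.0/20 = 1.55
ROS = 0.71 * 2.1 * 1.55 = 2.31 m/min

2.31


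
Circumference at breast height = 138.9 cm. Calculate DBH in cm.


Formula: DBH = C / pi
DBH = 138.9 / pi
pi = 3.14159...
DBH = 44.2 cm

44.2


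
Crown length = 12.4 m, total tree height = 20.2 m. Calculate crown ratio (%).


Formula: Crown Ratio = (Crown Length / Total Height) * 100
CR = (12.4 m / 20.2 m) * 100
CR = 0.6139 * 100 = 61.4%

61.4


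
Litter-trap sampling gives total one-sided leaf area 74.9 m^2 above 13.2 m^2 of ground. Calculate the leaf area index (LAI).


Formula: LAI = total leaf area / ground area  (dimensionless)
LAI = 74.9 m^2 / 13.2 m^2
LAI = 5.67

5.67


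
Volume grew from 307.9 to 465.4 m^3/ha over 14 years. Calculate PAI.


Formula: PAI = (V_T2 - V_T1) / (T2 - T1)
Volume increment = 465.4 - 307.9 = 157.5 m^3/ha
PAI = 157.5 / 14 = 11.25 m^3/ha/year

11.25


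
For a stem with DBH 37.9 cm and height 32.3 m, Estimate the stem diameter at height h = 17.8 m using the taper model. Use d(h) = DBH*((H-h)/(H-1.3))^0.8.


Taper: d(h) = DBH * ((H - h) / (H - 1.3))^0.8
Numerator = H - h = 32.3 - 17.8 = 14.5 m
Denominator = H - 1.3 = 32.3 - 1.3 = 31.0 m
Ratio = 14.5 / 31.0 = 0.46774
d = 37.9 * 0.46774^0.8 = 20.6 cm

20.6


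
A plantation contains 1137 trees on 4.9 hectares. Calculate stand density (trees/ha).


Formula: Stand Density = N_trees / Area_ha
Density = 1137 trees / 4.9 ha
Density = 232 trees/ha

232


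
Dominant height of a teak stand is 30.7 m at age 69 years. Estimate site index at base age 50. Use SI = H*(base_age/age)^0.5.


Formula: SI = H_dom * (base_age / age)^0.5
Age ratio = 50 / 69 = 0.72464
sqrt(age_ratio) = 0.85126
SI = 30.7 * 0.85126 = 26.1 m

26.1


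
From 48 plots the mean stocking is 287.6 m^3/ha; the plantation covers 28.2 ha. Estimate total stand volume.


Formula: Total Volume = Mean Volume per ha * Total Area
Total Volume = 287.6 m^3/ha * 28.2 ha
Total Volume = 8110 m^3

8110


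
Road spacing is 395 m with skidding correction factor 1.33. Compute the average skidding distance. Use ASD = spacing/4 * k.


Formula: ASD = (spacing / 4) * correction
Uncorrected distance = spacing / 4 = 395 / 4 = 98.75 m
ASD = 98.75 * 1.33 = 131 m

131


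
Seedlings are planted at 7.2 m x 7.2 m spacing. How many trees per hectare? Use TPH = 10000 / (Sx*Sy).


Formula: TPH = 10000 m^2/ha / (spacing_x * spacing_y)
Area per tree = 7.2 m * 7.2 m = 51.84 m^2
TPH = 10000 / 51.84 = 193 trees/ha

193


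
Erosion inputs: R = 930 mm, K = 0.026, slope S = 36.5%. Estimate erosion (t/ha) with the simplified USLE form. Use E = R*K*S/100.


Formula: E = R * K * S / 100  (simplified USLE)
R * K = 930 * 0.026 = 24.18
E = 24.18 * 36.5 / 100 = 8.83 t/ha

8.83


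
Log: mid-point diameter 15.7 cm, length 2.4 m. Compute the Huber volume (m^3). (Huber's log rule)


Huber: V = Am * L,  Am = pi*(Dm/200)^2
Am = pi*(15.7/200)^2 = 0.019359 m^2
V = 0.019359*2.4 = 0.0465 m^3

0.0465


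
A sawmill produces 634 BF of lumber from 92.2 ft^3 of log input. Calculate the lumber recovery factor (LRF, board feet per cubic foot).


Formula: LRF = Lumber Output (BF) / Log Input (ft^3)
LRF = 634 BF / 92.2 ft^3
LRF = 6.88 BF/ft^3

6.88


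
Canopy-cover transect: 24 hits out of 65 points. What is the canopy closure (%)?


Formula: Canopy closure = covered points / total points * 100
Closure = 24 / 65 * 100
Closure = 0.3692 * 100 = 36.9%

36.9


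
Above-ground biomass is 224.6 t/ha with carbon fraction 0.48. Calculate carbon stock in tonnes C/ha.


Formula: Carbon Stock = Biomass * Carbon Fraction
C = 224.6 t/ha * 0.48
C = 107.8 t C/ha

107.8


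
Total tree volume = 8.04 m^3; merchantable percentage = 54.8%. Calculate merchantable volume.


Formula: MV = V_total * (merchantable_pct / 100)
Merchantable fraction = 54.8% / 100 = 0.548
MV = 8.04 m^3 * 0.548 = 4.406 m^3

4.406


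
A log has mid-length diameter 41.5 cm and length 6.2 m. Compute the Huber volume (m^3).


Huber: V = Am * L,  Am = pi*(Dm/200)^2
Am = pi*(41.5/200)^2 = 0.135265 m^2
V = 0.135265*6.2 = 0.8386 m^3

0.8386


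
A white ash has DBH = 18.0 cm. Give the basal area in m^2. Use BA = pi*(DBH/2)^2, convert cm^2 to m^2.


Formula: BA = pi * (DBH/2)^2 / 10000  (cm^2 to m^2)
Radius = DBH/2 = 18.0/2 = 9.0 cm
BA = pi * 9.0^2 / 10000
   = 254.469 cm^2 / 10000
   = 0.0254 m^2

0.0254


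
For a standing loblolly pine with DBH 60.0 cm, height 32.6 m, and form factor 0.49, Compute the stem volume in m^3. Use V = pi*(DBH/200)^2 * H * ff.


Formula: V = pi * (DBH/200)^2 * H * ff
Radius = DBH/200 = 60.0/200 = 0.3 m
Radius^2 = 0.3^2 = 0.09 m^2
V = pi * 0.09 * 32.6 * 0.49
V = 4.517 m^3

4.517


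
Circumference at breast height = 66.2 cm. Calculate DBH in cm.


Formula: DBH = C / pi
DBH = 66.2 / pi
pi = 3.14159...
DBH = 21.1 cm

21.1


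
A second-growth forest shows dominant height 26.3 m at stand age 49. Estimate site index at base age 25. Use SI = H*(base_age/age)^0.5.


Formula: SI = H_dom * (base_age / age)^0.5
Age ratio = 25 / 49 = 0.5102
sqrt(age_ratio) = 0.71429
SI = 26.3 * 0.71429 = 18.8 m

18.8


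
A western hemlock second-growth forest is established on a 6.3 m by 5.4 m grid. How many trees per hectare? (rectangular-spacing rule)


Formula: TPH = 10000 m^2/ha / (spacing_x * spacing_y)
Area per tree = 6.3 m * 5.4 m = 34.02 m^2
TPH = 10000 / 34.02 = 294 trees/ha

294


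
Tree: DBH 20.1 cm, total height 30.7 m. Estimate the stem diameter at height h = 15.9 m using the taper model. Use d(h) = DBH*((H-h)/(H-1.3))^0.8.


Taper: d(h) = DBH * ((H - h) / (H - 1.3))^0.8
Numerator = H - h = 30.7 - 15.9 = 14.8 m
Denominator = H - 1.3 = 30.7 - 1.3 = 29.4 m
Ratio = 14.8 / 29.4 = 0.5034
d = 20.1 * 0.5034^0.8 = 11.6 cm

11.6


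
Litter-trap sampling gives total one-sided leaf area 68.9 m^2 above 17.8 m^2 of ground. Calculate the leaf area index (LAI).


Formula: LAI = total leaf area / ground area  (dimensionless)
LAI = 68.9 m^2 / 17.8 m^2
LAI = 3.87

3.87


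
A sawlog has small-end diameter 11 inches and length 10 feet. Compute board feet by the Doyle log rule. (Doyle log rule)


Doyle: BF = (D - 4)^2 * L / 16
Adjusted diameter = 11 - 4 = 7 in
(D-4)^2 = 7^2 = 49
BF = 49 * 10 / 16 = 31 BF

31


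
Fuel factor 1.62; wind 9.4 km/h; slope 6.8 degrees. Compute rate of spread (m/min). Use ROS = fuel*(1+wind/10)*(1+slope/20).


Formula: ROS = fuel * (1 + wind/10) * (1 + slope/20)
Wind factor = 1 + 9.4/10 = 1.94
Slope factor = 1 + 6.8/20 = 1.34
ROS = 1.62 * 1.94 * 1.34 = 4.21 m/min

4.21


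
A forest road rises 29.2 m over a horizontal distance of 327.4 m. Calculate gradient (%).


Formula: Gradient = rise / run * 100
Gradient = 29.2 / 327.4 * 100 = 8.9%

8.9


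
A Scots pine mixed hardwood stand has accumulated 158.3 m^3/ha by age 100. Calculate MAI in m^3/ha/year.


Formula: MAI = Total Volume / Stand Age
MAI = 158.3 m^3/ha / 100 years
MAI = 1.58 m^3/ha/year

1.58


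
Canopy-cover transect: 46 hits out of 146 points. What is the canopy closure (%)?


Formula: Canopy closure = covered points / total points * 100
Closure = 46 / 146 * 100
Closure = 0.3151 * 100 = 31.5%

31.5


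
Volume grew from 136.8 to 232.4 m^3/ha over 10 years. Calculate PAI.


Formula: PAI = (V_T2 - V_T1) / (T2 - T1)
Volume increment = 232.4 - 136.8 = 95.6 m^3/ha
PAI = 95.6 / 10 = 9.56 m^3/ha/year

9.56


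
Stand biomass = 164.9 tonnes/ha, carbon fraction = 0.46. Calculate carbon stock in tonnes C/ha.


Formula: Carbon Stock = Biomass * Carbon Fraction
C = 164.9 t/ha * 0.46
C = 75.9 t C/ha

75.9


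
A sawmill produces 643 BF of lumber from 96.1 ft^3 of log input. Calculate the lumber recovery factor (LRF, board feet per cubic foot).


Formula: LRF = Lumber Output (BF) / Log Input (ft^3)
LRF = 643 BF / 96.1 ft^3
LRF = 6.69 BF/ft^3

6.69


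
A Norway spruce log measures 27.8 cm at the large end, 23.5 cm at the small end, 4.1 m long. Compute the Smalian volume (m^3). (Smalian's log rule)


Smalian: V = (A1 + A2)/2 * L,  A = pi*(D/200)^2
A1 = pi*(27.8/200)^2 = 0.060699 m^2
A2 = pi*(23.5/200)^2 = 0.043374 m^2
V = (0.060699+0.043374)/2*4.1 = 0.2133 m^3

0.2133


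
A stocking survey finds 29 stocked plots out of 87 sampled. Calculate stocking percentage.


Formula: Stocking % = stocked plots / total plots * 100
Stocking = 29 / 87 * 100
Stocking = 0.3333 * 100 = 33.3%

33.3


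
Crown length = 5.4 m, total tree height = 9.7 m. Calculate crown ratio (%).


Formula: Crown Ratio = (Crown Length / Total Height) * 100
CR = (5.4 m / 9.7 m) * 100
CR = 0.5567 * 100 = 55.7%

55.7


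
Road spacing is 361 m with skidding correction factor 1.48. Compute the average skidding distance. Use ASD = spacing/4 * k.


Formula: ASD = (spacing / 4) * correction
Uncorrected distance = spacing / 4 = 361 / 4 = 90.25 m
ASD = 90.25 * 1.48 = 134 m

134


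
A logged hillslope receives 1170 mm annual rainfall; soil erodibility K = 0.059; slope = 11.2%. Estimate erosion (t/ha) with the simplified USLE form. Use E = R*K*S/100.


Formula: E = R * K * S / 100  (simplified USLE)
R * K = 1170 * 0.059 = 69.03
E = 69.03 * 11.2 / 100 = 7.73 t/ha

7.73


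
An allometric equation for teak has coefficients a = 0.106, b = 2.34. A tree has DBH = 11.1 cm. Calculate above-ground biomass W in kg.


Formula: W = a * DBH^b  (allometric power law)
DBH^b = 11.1^2.34 = 279.2902
W = 0.106 * 279.2902 = 29.6 kg

29.6


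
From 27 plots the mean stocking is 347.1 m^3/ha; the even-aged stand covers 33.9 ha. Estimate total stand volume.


Formula: Total Volume = Mean Volume per ha * Total Area
Total Volume = 347.1 m^3/ha * 33.9 ha
Total Volume = 11767 m^3

11767


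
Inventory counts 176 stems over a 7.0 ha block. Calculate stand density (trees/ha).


Formula: Stand Density = N_trees / Area_ha
Density = 176 trees / 7.0 ha
Density = 25 trees/ha

25


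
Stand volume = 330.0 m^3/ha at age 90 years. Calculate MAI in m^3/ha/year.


Formula: MAI = Total Volume / Stand Age
MAI = 330.0 m^3/ha / 90 years
MAI = 3.67 m^3/ha/year

3.67


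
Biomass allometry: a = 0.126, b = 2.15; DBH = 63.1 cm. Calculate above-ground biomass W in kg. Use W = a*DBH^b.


Formula: W = a * DBH^b  (allometric power law)
DBH^b = 63.1^2.15 = 7414.1799
W = 0.126 * 7414.1799 = 934.2 kg

934.2


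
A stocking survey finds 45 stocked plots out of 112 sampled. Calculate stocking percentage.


Formula: Stocking % = stocked plots / total plots * 100
Stocking = 45 / 112 * 100
Stocking = 0.4018 * 100 = 40.2%

40.2


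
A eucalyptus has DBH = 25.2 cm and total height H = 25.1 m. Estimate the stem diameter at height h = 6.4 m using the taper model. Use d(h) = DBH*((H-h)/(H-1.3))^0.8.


Taper: d(h) = DBH * ((H - h) / (H - 1.3))^0.8
Numerator = H - h = 25.1 - 6.4 = 18.7 m
Denominator = H - 1.3 = 25.1 - 1.3 = 23.8 m
Ratio = 18.7 / 23.8 = 0.78571
d = 25.2 * 0.78571^0.8 = 20.8 cm

20.8


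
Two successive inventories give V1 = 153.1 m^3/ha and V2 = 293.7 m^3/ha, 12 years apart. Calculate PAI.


Formula: PAI = (V_T2 - V_T1) / (T2 - T1)
Volume increment = 293.7 - 153.1 = 140.6 m^3/ha
PAI = 140.6 / 12 = 11.72 m^3/ha/year

11.72


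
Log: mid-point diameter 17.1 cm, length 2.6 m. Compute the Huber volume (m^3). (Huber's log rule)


Huber: V = Am * L,  Am = pi*(Dm/200)^2
Am = pi*(17.1/200)^2 = 0.022966 m^2
V = 0.022966*2.6 = 0.0597 m^3

0.0597


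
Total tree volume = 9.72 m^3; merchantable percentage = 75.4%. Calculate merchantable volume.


Formula: MV = V_total * (merchantable_pct / 100)
Merchantable fraction = 75.4% / 100 = 0.754
MV = 9.72 m^3 * 0.754 = 7.329 m^3

7.329


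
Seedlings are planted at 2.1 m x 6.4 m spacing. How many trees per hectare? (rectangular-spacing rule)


Formula: TPH = 10000 m^2/ha / (spacing_x * spacing_y)
Area per tree = 2.1 m * 6.4 m = 13.44 m^2
TPH = 10000 / 13.44 = 744 trees/ha

744


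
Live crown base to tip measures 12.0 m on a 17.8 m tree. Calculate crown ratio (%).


Formula: Crown Ratio = (Crown Length / Total Height) * 100
CR = (12.0 m / 17.8 m) * 100
CR = 0.6742 * 100 = 67.4%

67.4


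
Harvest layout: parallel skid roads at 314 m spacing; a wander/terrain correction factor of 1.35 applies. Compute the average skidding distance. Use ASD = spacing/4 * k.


Formula: ASD = (spacing / 4) * correction
Uncorrected distance = spacing / 4 = 314 / 4 = 78.5 m
ASD = 78.5 * 1.35 = 106 m

106


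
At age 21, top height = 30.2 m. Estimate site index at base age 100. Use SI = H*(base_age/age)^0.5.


Formula: SI = H_dom * (base_age / age)^0.5
Age ratio = 100 / 21 = 4.7619
sqrt(age_ratio) = 2.18218
SI = 30.2 * 2.18218 = 65.9 m

65.9


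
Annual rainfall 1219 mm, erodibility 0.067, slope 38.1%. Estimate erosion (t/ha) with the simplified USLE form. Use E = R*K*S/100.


Formula: E = R * K * S / 100  (simplified USLE)
R * K = 1219 * 0.067 = 81.673
E = 81.673 * 38.1 / 100 = 31.12 t/ha

31.12


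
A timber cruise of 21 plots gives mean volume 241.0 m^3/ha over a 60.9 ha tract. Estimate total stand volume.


Formula: Total Volume = Mean Volume per ha * Total Area
Total Volume = 241.0 m^3/ha * 60.9 ha
Total Volume = 14677 m^3

14677


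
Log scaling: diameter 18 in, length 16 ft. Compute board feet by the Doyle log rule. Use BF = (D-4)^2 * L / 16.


Doyle: BF = (D - 4)^2 * L / 16
Adjusted diameter = 18 - 4 = 14 in
(D-4)^2 = 14^2 = 196
BF = 196 * 16 / 16 = 196 BF

196


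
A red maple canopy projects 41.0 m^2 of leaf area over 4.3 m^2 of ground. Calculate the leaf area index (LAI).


Formula: LAI = total leaf area / ground area  (dimensionless)
LAI = 41.0 m^2 / 4.3 m^2
LAI = 9.53

9.53


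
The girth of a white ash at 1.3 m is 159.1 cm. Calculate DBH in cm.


Formula: DBH = C / pi
DBH = 159.1 / pi
pi = 3.14159...
DBH = 50.6 cm

50.6


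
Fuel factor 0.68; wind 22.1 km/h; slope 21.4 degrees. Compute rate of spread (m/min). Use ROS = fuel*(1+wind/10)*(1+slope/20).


Formula: ROS = fuel * (1 + wind/10) * (1 + slope/20)
Wind factor = 1 + 22.1/10 = 3.21
Slope factor = 1 + 21.4/20 = 2.07
ROS = 0.68 * 3.21 * 2.07 = 4.52 m/min

4.52


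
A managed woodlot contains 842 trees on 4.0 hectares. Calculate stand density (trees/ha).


Formula: Stand Density = N_trees / Area_ha
Density = 842 trees / 4.0 ha
Density = 211 trees/ha

211


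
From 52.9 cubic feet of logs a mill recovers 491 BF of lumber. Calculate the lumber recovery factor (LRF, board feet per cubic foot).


Formula: LRF = Lumber Output (BF) / Log Input (ft^3)
LRF = 491 BF / 52.9 ft^3
LRF = 9.28 BF/ft^3

9.28


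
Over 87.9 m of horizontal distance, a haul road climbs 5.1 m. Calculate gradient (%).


Formula: Gradient = rise / run * 100
Gradient = 5.1 / 87.9 * 100 = 5.8%

5.8


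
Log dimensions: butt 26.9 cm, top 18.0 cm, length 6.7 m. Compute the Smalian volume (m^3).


Smalian: V = (A1 + A2)/2 * L,  A = pi*(D/200)^2
A1 = pi*(26.9/200)^2 = 0.056832 m^2
A2 = pi*(18.0/200)^2 = 0.025447 m^2
V = (0.056832+0.025447)/2*6.7 = 0.2756 m^3

0.2756


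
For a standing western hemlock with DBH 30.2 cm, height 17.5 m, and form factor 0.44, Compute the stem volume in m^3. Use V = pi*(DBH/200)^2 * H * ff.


Formula: V = pi * (DBH/200)^2 * H * ff
Radius = DBH/200 = 30.2/200 = 0.151 m
Radius^2 = 0.151^2 = 0.022801 m^2
V = pi * 0.022801 * 17.5 * 0.44
V = 0.552 m^3

0.552


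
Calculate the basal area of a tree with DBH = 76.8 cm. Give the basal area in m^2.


Formula: BA = pi * (DBH/2)^2 / 10000  (cm^2 to m^2)
Radius = DBH/2 = 76.8/2 = 38.4 cm
BA = pi * 38.4^2 / 10000
   = 4632.4669 cm^2 / 10000
   = 0.4632 m^2

0.4632


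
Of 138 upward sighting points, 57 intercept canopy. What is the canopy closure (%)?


Formula: Canopy closure = covered points / total points * 100
Closure = 57 / 138 * 100
Closure = 0.413 * 100 = 41.3%

41.3


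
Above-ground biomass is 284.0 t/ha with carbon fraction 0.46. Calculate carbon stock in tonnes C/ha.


Formula: Carbon Stock = Biomass * Carbon Fraction
C = 284.0 t/ha * 0.46
C = 130.6 t C/ha

130.6


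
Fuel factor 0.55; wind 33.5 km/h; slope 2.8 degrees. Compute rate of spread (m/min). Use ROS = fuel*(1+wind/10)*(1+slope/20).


Formula: ROS = fuel * (1 + wind/10) * (1 + slope/20)
Wind factor = 1 + 33.5/10 = 4.35
Slope factor = 1 + 2.8/20 = 1.14
ROS = 0.55 * 4.35 * 1.14 = 2.73 m/min

2.73


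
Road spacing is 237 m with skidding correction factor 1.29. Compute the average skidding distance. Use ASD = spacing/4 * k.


Formula: ASD = (spacing / 4) * correction
Uncorrected distance = spacing / 4 = 237 / 4 = 59.25 m
ASD = 59.25 * 1.29 = 76 m

76


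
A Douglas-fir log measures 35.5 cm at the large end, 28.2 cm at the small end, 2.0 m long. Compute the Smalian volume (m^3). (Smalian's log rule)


Smalian: V = (A1 + A2)/2 * L,  A = pi*(D/200)^2
A1 = pi*(35.5/200)^2 = 0.09898 m^2
A2 = pi*(28.2/200)^2 = 0.062458 m^2
V = (0.09898+0.062458)/2*2.0 = 0.1614 m^3

0.1614


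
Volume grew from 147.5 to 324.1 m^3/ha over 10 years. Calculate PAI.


Formula: PAI = (V_T2 - V_T1) / (T2 - T1)
Volume increment = 324.1 - 147.5 = 176.6 m^3/ha
PAI = 176.6 / 10 = 17.66 m^3/ha/year

17.66


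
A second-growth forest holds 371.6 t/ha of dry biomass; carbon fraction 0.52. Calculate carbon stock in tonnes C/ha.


Formula: Carbon Stock = Biomass * Carbon Fraction
C = 371.6 t/ha * 0.52
C = 193.2 t C/ha

193.2


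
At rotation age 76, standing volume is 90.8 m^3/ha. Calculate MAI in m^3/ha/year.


Formula: MAI = Total Volume / Stand Age
MAI = 90.8 m^3/ha / 76 years
MAI = 1.19 m^3/ha/year

1.19


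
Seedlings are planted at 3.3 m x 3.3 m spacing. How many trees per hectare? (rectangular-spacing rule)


Formula: TPH = 10000 m^2/ha / (spacing_x * spacing_y)
Area per tree = 3.3 m * 3.3 m = 10.89 m^2
TPH = 10000 / 10.89 = 918 trees/ha

918


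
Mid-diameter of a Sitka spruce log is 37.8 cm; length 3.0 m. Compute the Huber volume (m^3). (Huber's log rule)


Huber: V = Am * L,  Am = pi*(Dm/200)^2
Am = pi*(37.8/200)^2 = 0.112221 m^2
V = 0.112221*3.0 = 0.3367 m^3

0.3367


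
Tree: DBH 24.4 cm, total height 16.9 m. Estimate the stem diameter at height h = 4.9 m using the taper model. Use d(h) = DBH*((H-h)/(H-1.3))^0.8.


Taper: d(h) = DBH * ((H - h) / (H - 1.3))^0.8
Numerator = H - h = 16.9 - 4.9 = 12.0 m
Denominator = H - 1.3 = 16.9 - 1.3 = 15.6 m
Ratio = 12.0 / 15.6 = 0.76923
d = 24.4 * 0.76923^0.8 = 19.8 cm

19.8


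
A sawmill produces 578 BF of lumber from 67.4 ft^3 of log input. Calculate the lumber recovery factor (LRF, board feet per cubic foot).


Formula: LRF = Lumber Output (BF) / Log Input (ft^3)
LRF = 578 BF / 67.4 ft^3
LRF = 8.58 BF/ft^3

8.58


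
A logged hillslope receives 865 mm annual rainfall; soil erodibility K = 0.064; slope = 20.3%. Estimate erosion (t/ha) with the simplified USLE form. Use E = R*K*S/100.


Formula: E = R * K * S / 100  (simplified USLE)
R * K = 865 * 0.064 = 55.36
E = 55.36 * 20.3 / 100 = 11.24 t/ha

11.24


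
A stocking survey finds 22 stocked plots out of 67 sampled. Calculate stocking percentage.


Formula: Stocking % = stocked plots / total plots * 100
Stocking = 22 / 67 * 100
Stocking = 0.3284 * 100 = 32.8%

32.8


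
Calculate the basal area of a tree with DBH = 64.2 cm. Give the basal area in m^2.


Formula: BA = pi * (DBH/2)^2 / 10000  (cm^2 to m^2)
Radius = DBH/2 = 64.2/2 = 32.1 cm
BA = pi * 32.1^2 / 10000
   = 3237.1285 cm^2 / 10000
   = 0.3237 m^2

0.3237


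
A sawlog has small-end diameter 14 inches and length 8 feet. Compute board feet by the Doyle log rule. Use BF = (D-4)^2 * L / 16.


Doyle: BF = (D - 4)^2 * L / 16
Adjusted diameter = 14 - 4 = 10 in
(D-4)^2 = 10^2 = 100
BF = 100 * 8 / 16 = 50 BF

50


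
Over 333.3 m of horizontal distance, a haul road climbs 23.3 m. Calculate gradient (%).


Formula: Gradient = rise / run * 100
Gradient = 23.3 / 333.3 * 100 = 7.0%

7.0


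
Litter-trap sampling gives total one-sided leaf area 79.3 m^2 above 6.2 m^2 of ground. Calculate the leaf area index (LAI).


Formula: LAI = total leaf area / ground area  (dimensionless)
LAI = 79.3 m^2 / 6.2 m^2
LAI = 12.79

12.79


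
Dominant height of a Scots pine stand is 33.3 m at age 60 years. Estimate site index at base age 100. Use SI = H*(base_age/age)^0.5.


Formula: SI = H_dom * (base_age / age)^0.5
Age ratio = 100 / 60 = 1.66667
sqrt(age_ratio) = 1.29099
SI = 33.3 * 1.29099 = 43.0 m

43.0


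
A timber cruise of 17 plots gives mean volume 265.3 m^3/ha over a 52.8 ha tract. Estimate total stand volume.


Formula: Total Volume = Mean Volume per ha * Total Area
Total Volume = 265.3 m^3/ha * 52.8 ha
Total Volume = 14008 m^3

14008


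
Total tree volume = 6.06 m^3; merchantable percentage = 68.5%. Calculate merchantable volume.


Formula: MV = V_total * (merchantable_pct / 100)
Merchantable fraction = 68.5% / 100 = 0.685
MV = 6.06 m^3 * 0.685 = 4.151 m^3

4.151


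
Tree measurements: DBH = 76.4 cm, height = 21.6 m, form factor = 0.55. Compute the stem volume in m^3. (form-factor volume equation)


Formula: V = pi * (DBH/200)^2 * H * ff
Radius = DBH/200 = 76.4/200 = 0.382 m
Radius^2 = 0.382^2 = 0.145924 m^2
V = pi * 0.145924 * 21.6 * 0.55
V = 5.446 m^3

5.446


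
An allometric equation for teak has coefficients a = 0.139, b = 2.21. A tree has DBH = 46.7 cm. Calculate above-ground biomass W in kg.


Formula: W = a * DBH^b  (allometric power law)
DBH^b = 46.7^2.21 = 4888.6653
W = 0.139 * 4888.6653 = 679.5 kg

679.5


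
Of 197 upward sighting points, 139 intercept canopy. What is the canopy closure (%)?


Formula: Canopy closure = covered points / total points * 100
Closure = 139 / 197 * 100
Closure = 0.7056 * 100 = 70.6%

70.6


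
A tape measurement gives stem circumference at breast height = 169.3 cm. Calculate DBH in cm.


Formula: DBH = C / pi
DBH = 169.3 / pi
pi = 3.14159...
DBH = 53.9 cm

53.9


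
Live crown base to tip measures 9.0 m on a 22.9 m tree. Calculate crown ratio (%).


Formula: Crown Ratio = (Crown Length / Total Height) * 100
CR = (9.0 m / 22.9 m) * 100
CR = 0.393 * 100 = 39.3%

39.3


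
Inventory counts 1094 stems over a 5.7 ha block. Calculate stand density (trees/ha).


Formula: Stand Density = N_trees / Area_ha
Density = 1094 trees / 5.7 ha
Density = 192 trees/ha

192


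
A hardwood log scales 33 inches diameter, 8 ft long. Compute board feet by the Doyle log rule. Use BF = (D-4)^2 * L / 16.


Doyle: BF = (D - 4)^2 * L / 16
Adjusted diameter = 33 - 4 = 29 in
(D-4)^2 = 29^2 = 841
BF = 841 * 8 / 16 = 421 BF

421


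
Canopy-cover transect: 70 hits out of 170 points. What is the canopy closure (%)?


Formula: Canopy closure = covered points / total points * 100
Closure = 70 / 170 * 100
Closure = 0.4118 * 100 = 41.2%

41.2


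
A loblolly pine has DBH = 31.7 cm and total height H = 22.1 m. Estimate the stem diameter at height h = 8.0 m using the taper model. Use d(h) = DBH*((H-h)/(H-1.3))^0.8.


Taper: d(h) = DBH * ((H - h) / (H - 1.3))^0.8
Numerator = H - h = 22.1 - 8.0 = 14.1 m
Denominator = H - 1.3 = 22.1 - 1.3 = 20.8 m
Ratio = 14.1 / 20.8 = 0.67788
d = 31.7 * 0.67788^0.8 = 23.2 cm

23.2


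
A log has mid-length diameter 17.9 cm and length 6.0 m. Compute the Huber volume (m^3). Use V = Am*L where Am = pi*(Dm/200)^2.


Huber: V = Am * L,  Am = pi*(Dm/200)^2
Am = pi*(17.9/200)^2 = 0.025165 m^2
V = 0.025165*6.0 = 0.151 m^3

0.151


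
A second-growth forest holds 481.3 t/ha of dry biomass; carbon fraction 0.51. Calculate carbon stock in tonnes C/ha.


Formula: Carbon Stock = Biomass * Carbon Fraction
C = 481.3 t/ha * 0.51
C = 245.5 t C/ha

245.5


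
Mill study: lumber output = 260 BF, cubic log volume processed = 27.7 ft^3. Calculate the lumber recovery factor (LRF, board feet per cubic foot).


Formula: LRF = Lumber Output (BF) / Log Input (ft^3)
LRF = 260 BF / 27.7 ft^3
LRF = 9.39 BF/ft^3

9.39


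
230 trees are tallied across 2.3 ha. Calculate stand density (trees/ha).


Formula: Stand Density = N_trees / Area_ha
Density = 230 trees / 2.3 ha
Density = 100 trees/ha

100


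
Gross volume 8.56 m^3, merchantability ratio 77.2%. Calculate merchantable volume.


Formula: MV = V_total * (merchantable_pct / 100)
Merchantable fraction = 77.2% / 100 = 0.772
MV = 8.56 m^3 * 0.772 = 6.608 m^3

6.608


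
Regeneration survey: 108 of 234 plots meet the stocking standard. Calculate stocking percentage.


Formula: Stocking % = stocked plots / total plots * 100
Stocking = 108 / 234 * 100
Stocking = 0.4615 * 100 = 46.2%

46.2


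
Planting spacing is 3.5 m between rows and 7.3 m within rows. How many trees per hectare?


Formula: TPH = 10000 m^2/ha / (spacing_x * spacing_y)
Area per tree = 3.5 m * 7.3 m = 25.55 m^2
TPH = 10000 / 25.55 = 391 trees/ha

391


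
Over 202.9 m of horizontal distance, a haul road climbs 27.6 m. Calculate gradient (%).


Formula: Gradient = rise / run * 100
Gradient = 27.6 / 202.9 * 100 = 13.6%

13.6


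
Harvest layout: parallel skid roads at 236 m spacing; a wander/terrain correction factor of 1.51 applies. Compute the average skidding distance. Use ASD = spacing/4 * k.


Formula: ASD = (spacing / 4) * correction
Uncorrected distance = spacing / 4 = 236 / 4 = 59 m
ASD = 59 * 1.51 = 89 m

89


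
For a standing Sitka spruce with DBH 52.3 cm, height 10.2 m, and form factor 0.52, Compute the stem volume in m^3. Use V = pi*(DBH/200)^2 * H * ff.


Formula: V = pi * (DBH/200)^2 * H * ff
Radius = DBH/200 = 52.3/200 = 0.2615 m
Radius^2 = 0.2615^2 = 0.06838225 m^2
V = pi * 0.06838225 * 10.2 * 0.52
V = 1.139 m^3

1.139
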